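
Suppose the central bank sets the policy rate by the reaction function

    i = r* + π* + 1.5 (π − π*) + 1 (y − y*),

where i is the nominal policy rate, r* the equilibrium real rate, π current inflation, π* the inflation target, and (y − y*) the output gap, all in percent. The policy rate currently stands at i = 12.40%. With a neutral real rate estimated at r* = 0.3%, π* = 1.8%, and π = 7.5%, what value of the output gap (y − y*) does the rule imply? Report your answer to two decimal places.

1 (y − y*) = 12.40 − 0.3 − 1.8 − 1.5 × (7.5 − 1.8) = 1.75
(y − y*) = 1.75 / 1 = 1.75

1.75%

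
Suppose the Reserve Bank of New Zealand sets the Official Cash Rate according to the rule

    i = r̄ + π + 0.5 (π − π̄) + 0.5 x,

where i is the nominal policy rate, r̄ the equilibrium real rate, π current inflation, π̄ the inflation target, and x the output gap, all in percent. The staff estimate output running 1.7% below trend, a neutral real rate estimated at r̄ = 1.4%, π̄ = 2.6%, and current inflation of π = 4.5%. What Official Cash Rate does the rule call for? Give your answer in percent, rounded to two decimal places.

Output 1.7% below potential → x = -1.7.
i = 1.4 + 4.5 + 0.5 × (4.5 − 2.6) + 0.5 × (-1.7)
   = 1.4 + 4.5 + 0.95 − 0.85 = 6.00

6.00%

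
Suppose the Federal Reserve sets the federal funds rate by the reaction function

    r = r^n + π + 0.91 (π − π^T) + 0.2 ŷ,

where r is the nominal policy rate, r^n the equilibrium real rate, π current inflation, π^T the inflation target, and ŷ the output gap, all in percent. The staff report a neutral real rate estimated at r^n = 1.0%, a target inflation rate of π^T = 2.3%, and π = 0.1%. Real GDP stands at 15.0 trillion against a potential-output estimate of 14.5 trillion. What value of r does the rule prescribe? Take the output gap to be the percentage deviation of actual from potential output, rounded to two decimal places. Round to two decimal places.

-0.21%

Output gap = 100 × (15.0 − 14.5) / 14.5 = 3.45%.
r = 1.00 + 0.10 + 0.91 × (0.10 − 2.30) + 0.2 × 3.45
   = 1.00 + 0.1 − 2.002 + 0.69 = -0.21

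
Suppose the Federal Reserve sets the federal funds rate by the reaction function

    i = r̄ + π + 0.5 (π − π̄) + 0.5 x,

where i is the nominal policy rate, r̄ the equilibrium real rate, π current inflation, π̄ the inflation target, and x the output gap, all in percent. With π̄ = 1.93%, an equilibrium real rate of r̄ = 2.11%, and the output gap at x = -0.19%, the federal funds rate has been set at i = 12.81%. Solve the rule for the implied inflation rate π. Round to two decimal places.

Collecting π: i = r̄ + (1 + 0.5) π − 0.5 π̄ + 0.5 x
1.5 π = 12.81 − 2.11 + 0.5 × 1.93 − 0.5 × (-0.19) = 11.76
π = 11.76 / 1.5 = 7.84

7.84%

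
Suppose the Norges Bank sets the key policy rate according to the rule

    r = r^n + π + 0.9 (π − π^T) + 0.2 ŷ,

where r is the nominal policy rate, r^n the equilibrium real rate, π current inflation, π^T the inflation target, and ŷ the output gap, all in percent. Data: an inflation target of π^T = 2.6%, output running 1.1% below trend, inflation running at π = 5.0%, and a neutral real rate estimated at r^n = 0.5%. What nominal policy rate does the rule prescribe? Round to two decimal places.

Output 1.1% below potential → ŷ = -1.1.
r = 0.5 + 5.0 + 0.9 × (5.0 − 2.6) + 0.2 × (-1.1)
   = 0.5 + 5 + 2.16 − 0.22 = 7.44

7.44%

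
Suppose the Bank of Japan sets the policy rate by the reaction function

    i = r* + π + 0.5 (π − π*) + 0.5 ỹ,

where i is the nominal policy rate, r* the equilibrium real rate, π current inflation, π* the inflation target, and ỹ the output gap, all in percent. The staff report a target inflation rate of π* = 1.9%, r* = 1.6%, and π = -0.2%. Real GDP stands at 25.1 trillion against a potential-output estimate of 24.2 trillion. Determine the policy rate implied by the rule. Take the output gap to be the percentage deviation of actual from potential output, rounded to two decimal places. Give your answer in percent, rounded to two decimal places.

2.21%

Output gap = 100 × (25.1 − 24.2) / 24.2 = 3.72%.
i = 1.60 + (-0.20) + 0.5 × (-0.20 − 1.90) + 0.5 × 3.72
   = 1.60 − 0.2 − 1.05 + 1.86 = 2.21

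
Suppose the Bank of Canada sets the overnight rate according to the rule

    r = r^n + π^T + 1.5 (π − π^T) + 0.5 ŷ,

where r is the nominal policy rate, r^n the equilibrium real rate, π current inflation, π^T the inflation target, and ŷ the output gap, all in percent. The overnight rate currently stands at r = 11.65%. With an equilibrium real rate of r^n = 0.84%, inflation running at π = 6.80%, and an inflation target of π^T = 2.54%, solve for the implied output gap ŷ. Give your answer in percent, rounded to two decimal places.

0.5 ŷ = 11.65 − 0.84 − 2.54 − 1.5 × (6.80 − 2.54) = 1.88
ŷ = 1.88 / 0.5 = 3.76

3.76%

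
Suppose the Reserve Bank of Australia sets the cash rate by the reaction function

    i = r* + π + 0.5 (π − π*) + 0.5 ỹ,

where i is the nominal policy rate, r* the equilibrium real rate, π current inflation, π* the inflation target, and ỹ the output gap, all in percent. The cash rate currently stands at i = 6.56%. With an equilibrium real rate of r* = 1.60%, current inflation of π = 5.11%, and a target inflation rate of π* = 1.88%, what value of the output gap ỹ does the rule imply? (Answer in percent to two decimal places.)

0.5 ỹ = 6.56 − 1.60 − 5.11 − 0.5 × (5.11 − 1.88) = -1.765
ỹ = -1.765 / 0.5 = -3.53

-3.53%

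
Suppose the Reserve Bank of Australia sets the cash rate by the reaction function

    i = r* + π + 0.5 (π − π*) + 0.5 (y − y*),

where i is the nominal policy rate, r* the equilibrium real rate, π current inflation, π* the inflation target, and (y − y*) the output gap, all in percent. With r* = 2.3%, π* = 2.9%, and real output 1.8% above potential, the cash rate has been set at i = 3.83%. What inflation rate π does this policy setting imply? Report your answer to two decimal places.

1.39%

Output 1.8% above potential → (y − y*) = 1.8.
Collecting π: i = r* + (1 + 0.5) π − 0.5 π* + 0.5 (y − y*)
1.5 π = 3.83 − 2.3 + 0.5 × 2.9 − 0.5 × 1.8 = 2.08
π = 2.08 / 1.5 = 1.39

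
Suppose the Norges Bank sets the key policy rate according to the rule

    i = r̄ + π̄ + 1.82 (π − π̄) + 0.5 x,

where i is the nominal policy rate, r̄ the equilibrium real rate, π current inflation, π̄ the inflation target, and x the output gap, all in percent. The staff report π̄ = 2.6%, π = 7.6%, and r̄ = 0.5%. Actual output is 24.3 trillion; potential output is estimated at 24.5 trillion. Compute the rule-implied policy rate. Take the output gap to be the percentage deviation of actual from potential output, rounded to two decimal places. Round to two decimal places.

Output gap = 100 × (24.3 − 24.5) / 24.5 = -0.82%.
i = 0.50 + 2.60 + 1.82 × (7.60 − 2.60) + 0.5 × (-0.82)
   = 0.50 + 2.6 + 9.1 − 0.41 = 11.79

11.79%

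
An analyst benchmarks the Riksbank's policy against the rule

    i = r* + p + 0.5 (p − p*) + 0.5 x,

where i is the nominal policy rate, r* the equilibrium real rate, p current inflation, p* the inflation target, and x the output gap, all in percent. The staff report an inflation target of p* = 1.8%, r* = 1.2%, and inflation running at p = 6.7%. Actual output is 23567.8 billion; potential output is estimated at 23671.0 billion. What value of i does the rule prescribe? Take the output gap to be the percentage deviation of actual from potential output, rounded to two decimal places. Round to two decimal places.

Output gap = 100 × (23567.8 − 23671.0) / 23671.0 = -0.44%.
i = 1.20 + 6.70 + 0.5 × (6.70 − 1.80) + 0.5 × (-0.44)
   = 1.20 + 6.7 + 2.45 − 0.22 = 10.13

10.13%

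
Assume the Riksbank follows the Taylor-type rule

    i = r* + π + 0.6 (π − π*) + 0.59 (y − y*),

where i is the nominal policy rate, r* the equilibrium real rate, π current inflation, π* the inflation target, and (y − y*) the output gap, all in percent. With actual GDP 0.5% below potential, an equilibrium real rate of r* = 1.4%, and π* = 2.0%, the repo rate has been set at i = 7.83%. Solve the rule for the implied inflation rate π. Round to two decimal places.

4.95%

Output 0.5% below potential → (y − y*) = -0.5.
Collecting π: i = r* + (1 + 0.6) π − 0.6 π* + 0.59 (y − y*)
1.6 π = 7.83 − 1.4 + 0.6 × 2.0 − 0.59 × (-0.5) = 7.925
π = 7.925 / 1.6 = 4.95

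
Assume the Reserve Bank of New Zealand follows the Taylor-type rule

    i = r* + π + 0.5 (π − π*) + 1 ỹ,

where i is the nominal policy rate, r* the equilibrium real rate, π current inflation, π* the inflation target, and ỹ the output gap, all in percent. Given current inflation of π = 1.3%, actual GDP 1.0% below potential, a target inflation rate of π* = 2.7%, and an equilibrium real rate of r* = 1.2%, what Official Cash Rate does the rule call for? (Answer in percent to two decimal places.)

Output 1.0% below potential → ỹ = -1.0.
i = 1.2 + 1.3 + 0.5 × (1.3 − 2.7) + 1 × (-1.0)
   = 1.2 + 1.3 − 0.7 − 1 = 0.80

0.80%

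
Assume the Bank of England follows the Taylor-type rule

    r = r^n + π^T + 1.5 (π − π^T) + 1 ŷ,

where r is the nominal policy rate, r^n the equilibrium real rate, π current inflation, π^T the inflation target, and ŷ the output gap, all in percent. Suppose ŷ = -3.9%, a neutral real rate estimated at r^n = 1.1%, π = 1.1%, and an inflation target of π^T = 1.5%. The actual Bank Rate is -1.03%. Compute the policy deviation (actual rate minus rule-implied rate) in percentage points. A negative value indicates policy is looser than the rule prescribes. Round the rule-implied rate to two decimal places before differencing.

0.87 pp

r = 1.1 + 1.5 + 1.5 × (1.1 − 1.5) + 1 × (-3.9)
   = 1.1 + 1.5 − 0.6 − 3.9 = -1.90
Deviation = -1.03 − (-1.90) = 0.87 pp.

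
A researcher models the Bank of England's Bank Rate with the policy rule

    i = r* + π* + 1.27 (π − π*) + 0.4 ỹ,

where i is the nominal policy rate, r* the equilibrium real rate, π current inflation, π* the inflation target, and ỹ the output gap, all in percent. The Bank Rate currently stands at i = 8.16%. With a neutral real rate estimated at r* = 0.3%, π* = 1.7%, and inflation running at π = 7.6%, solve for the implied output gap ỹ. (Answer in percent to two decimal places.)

-3.33%

0.4 ỹ = 8.16 − 0.3 − 1.7 − 1.27 × (7.6 − 1.7) = -1.333
ỹ = -1.333 / 0.4 = -3.33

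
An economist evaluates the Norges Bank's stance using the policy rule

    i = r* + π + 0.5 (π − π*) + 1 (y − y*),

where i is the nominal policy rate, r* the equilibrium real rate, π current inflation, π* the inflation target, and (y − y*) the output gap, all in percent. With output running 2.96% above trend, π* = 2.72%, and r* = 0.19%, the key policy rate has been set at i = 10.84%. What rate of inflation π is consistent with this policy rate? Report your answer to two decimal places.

Output 2.96% above potential → (y − y*) = 2.96.
Collecting π: i = r* + (1 + 0.5) π − 0.5 π* + 1 (y − y*)
1.5 π = 10.84 − 0.19 + 0.5 × 2.72 − 1 × 2.96 = 9.05
π = 9.05 / 1.5 = 6.03

6.03%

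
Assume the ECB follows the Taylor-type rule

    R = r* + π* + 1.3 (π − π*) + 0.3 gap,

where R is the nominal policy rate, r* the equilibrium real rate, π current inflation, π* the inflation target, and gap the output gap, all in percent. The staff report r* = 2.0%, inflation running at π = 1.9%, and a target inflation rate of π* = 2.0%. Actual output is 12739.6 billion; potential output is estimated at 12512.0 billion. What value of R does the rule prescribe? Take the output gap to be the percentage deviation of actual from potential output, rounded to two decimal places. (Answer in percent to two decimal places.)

Output gap = 100 × (12739.6 − 12512.0) / 12512.0 = 1.82%.
R = 2.00 + 2.00 + 1.3 × (1.90 − 2.00) + 0.3 × 1.82
   = 2.00 + 2 − 0.13 + 0.546 = 4.42

4.42%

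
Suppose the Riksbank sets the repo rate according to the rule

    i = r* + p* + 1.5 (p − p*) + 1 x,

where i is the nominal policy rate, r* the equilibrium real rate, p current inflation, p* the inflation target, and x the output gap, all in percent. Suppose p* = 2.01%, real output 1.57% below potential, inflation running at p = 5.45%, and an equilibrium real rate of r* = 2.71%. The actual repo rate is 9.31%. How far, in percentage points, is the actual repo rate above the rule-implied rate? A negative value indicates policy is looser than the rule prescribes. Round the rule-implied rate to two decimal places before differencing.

1.00 pp

Output 1.57% below potential → x = -1.57.
i = 2.71 + 2.01 + 1.5 × (5.45 − 2.01) + 1 × (-1.57)
   = 2.71 + 2.01 + 5.16 − 1.57 = 8.31
Deviation = 9.31 − 8.31 = 1.00 pp.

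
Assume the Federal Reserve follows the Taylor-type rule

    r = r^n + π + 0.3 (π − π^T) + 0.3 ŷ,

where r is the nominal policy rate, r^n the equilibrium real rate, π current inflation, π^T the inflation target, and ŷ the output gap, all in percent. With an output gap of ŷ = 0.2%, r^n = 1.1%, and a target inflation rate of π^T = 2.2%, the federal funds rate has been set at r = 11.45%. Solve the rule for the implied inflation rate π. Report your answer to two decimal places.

Collecting π: r = r^n + (1 + 0.3) π − 0.3 π^T + 0.3 ŷ
1.3 π = 11.45 − 1.1 + 0.3 × 2.2 − 0.3 × 0.2 = 10.95
π = 10.95 / 1.3 = 8.42

8.42%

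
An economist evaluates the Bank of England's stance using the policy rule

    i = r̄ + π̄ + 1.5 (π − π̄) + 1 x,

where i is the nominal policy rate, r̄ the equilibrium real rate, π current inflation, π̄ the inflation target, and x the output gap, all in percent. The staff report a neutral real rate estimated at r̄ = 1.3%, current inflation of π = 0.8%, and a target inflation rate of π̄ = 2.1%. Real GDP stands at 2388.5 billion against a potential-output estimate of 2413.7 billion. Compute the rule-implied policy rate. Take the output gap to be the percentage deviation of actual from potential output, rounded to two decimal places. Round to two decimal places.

0.41%

Output gap = 100 × (2388.5 − 2413.7) / 2413.7 = -1.04%.
i = 1.30 + 2.10 + 1.5 × (0.80 − 2.10) + 1 × (-1.04)
   = 1.30 + 2.1 − 1.95 − 1.04 = 0.41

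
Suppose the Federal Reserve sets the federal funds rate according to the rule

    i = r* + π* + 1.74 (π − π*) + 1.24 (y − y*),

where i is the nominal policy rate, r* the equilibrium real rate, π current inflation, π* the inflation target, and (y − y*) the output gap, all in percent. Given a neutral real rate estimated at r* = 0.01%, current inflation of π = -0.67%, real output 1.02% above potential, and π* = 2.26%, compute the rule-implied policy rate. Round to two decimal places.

Output 1.02% above potential → (y − y*) = 1.02.
i = 0.01 + 2.26 + 1.74 × (-0.67 − 2.26) + 1.24 × 1.02
   = 0.01 + 2.26 − 5.0982 + 1.2648 = -1.56

-1.56%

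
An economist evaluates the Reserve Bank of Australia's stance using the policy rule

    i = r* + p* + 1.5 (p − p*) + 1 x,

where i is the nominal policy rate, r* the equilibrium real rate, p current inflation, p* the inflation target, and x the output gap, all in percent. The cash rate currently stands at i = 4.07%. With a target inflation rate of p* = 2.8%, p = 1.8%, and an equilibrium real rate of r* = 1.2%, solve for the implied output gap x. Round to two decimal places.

1 x = 4.07 − 1.2 − 2.8 − 1.5 × (1.8 − 2.8) = 1.57
x = 1.57 / 1 = 1.57

1.57%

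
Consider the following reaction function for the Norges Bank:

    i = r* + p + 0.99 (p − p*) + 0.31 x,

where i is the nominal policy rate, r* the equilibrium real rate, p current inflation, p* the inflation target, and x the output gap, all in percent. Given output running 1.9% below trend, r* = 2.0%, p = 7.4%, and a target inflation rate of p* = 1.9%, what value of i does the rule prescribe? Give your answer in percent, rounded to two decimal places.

14.26%

Output 1.9% below potential → x = -1.9.
i = 2.0 + 7.4 + 0.99 × (7.4 − 1.9) + 0.31 × (-1.9)
   = 2.0 + 7.4 + 5.445 − 0.589 = 14.26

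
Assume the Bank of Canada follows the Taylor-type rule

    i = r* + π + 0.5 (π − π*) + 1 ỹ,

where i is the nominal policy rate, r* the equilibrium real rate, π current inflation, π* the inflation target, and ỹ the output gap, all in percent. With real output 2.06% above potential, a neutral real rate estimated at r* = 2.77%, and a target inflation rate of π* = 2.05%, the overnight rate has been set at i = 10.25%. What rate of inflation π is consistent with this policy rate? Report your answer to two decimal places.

Output 2.06% above potential → ỹ = 2.06.
Collecting π: i = r* + (1 + 0.5) π − 0.5 π* + 1 ỹ
1.5 π = 10.25 − 2.77 + 0.5 × 2.05 − 1 × 2.06 = 6.445
π = 6.445 / 1.5 = 4.30

4.30%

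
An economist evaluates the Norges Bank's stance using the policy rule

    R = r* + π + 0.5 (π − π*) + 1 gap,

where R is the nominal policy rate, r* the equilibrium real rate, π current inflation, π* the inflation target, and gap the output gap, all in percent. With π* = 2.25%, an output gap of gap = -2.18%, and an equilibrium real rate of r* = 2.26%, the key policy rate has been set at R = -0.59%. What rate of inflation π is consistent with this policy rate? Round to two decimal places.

0.30%

Collecting π: R = r* + (1 + 0.5) π − 0.5 π* + 1 gap
1.5 π = -0.59 − 2.26 + 0.5 × 2.25 − 1 × (-2.18) = 0.455
π = 0.455 / 1.5 = 0.30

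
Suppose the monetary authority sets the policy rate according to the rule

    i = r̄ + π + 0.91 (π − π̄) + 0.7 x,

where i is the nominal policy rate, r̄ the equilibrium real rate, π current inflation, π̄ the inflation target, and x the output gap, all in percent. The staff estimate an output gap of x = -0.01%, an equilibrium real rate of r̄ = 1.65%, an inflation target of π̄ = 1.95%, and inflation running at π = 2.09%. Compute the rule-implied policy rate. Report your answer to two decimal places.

i = 1.65 + 2.09 + 0.91 × (2.09 − 1.95) + 0.7 × (-0.01)
   = 1.65 + 2.09 + 0.1274 − 0.007 = 3.86

3.86%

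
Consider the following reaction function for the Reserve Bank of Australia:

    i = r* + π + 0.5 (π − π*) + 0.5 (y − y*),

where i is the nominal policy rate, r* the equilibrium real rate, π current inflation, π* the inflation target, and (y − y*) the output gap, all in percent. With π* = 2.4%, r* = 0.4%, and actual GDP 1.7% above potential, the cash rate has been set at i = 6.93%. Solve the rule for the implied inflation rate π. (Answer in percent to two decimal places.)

4.59%

Output 1.7% above potential → (y − y*) = 1.7.
Collecting π: i = r* + (1 + 0.5) π − 0.5 π* + 0.5 (y − y*)
1.5 π = 6.93 − 0.4 + 0.5 × 2.4 − 0.5 × 1.7 = 6.88
π = 6.88 / 1.5 = 4.59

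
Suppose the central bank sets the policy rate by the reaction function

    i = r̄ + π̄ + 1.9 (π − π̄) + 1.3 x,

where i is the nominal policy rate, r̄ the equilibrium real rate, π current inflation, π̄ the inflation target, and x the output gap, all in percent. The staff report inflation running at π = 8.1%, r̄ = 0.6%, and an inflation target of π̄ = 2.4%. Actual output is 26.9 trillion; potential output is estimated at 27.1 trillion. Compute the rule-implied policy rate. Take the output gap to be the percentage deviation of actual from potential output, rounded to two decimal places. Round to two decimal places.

Output gap = 100 × (26.9 − 27.1) / 27.1 = -0.74%.
i = 0.60 + 2.40 + 1.9 × (8.10 − 2.40) + 1.3 × (-0.74)
   = 0.60 + 2.4 + 10.83 − 0.962 = 12.87

12.87%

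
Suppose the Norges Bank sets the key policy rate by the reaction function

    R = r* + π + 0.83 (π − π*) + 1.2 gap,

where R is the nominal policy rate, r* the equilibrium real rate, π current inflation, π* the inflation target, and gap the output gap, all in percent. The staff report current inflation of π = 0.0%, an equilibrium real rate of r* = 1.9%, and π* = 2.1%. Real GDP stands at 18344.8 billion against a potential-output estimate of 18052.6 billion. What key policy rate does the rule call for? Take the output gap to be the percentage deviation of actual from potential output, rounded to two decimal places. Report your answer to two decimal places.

Output gap = 100 × (18344.8 − 18052.6) / 18052.6 = 1.62%.
R = 1.90 + 0.00 + 0.83 × (0.00 − 2.10) + 1.2 × 1.62
   = 1.90 + 0 − 1.743 + 1.944 = 2.10

2.10%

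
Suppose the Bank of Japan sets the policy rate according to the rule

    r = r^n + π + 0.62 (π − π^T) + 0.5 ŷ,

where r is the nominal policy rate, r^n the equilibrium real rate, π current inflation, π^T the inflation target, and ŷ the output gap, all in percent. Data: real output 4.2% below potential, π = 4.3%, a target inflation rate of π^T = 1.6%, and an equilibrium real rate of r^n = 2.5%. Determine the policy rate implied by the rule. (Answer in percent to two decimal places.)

Output 4.2% below potential → ŷ = -4.2.
r = 2.5 + 4.3 + 0.62 × (4.3 − 1.6) + 0.5 × (-4.2)
   = 2.5 + 4.3 + 1.674 − 2.1 = 6.37

6.37%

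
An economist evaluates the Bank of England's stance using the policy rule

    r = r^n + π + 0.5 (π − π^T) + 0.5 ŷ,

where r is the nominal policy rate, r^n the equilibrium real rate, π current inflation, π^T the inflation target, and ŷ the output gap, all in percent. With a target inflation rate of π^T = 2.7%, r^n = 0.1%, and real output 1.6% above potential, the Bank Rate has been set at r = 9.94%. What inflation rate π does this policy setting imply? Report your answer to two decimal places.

6.93%

Output 1.6% above potential → ŷ = 1.6.
Collecting π: r = r^n + (1 + 0.5) π − 0.5 π^T + 0.5 ŷ
1.5 π = 9.94 − 0.1 + 0.5 × 2.7 − 0.5 × 1.6 = 10.39
π = 10.39 / 1.5 = 6.93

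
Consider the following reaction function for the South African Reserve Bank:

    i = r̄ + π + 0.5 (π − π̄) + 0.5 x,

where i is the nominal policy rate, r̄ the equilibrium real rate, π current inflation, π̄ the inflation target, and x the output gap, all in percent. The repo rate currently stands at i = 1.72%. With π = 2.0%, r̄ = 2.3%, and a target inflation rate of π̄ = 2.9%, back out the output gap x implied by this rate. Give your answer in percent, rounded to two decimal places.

-4.26%

0.5 x = 1.72 − 2.3 − 2.0 − 0.5 × (2.0 − 2.9) = -2.13
x = -2.13 / 0.5 = -4.26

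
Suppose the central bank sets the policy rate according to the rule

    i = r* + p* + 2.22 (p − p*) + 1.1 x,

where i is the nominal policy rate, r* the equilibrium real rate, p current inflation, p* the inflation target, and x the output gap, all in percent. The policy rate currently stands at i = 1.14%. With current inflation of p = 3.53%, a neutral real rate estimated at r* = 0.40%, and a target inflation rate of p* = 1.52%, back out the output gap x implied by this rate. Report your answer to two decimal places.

1.1 x = 1.14 − 0.40 − 1.52 − 2.22 × (3.53 − 1.52) = -5.2422
x = -5.2422 / 1.1 = -4.77

-4.77%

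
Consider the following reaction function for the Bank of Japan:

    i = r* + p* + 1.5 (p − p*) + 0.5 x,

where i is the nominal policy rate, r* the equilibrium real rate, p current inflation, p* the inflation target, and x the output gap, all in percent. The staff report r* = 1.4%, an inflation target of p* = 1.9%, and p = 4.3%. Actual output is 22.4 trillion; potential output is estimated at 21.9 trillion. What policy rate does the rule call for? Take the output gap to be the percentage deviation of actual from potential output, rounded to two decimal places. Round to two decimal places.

8.04%

Output gap = 100 × (22.4 − 21.9) / 21.9 = 2.28%.
i = 1.40 + 1.90 + 1.5 × (4.30 − 1.90) + 0.5 × 2.28
   = 1.40 + 1.9 + 3.6 + 1.14 = 8.04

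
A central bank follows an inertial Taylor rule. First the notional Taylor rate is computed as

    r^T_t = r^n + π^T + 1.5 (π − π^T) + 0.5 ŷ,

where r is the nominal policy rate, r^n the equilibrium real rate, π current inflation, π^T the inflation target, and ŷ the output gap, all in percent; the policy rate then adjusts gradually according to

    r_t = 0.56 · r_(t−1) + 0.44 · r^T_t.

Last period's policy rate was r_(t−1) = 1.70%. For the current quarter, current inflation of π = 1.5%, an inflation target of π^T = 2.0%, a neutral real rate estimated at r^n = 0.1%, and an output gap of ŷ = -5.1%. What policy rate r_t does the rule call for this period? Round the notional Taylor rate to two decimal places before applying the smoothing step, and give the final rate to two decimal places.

r^T_t = 0.1 + 2.0 + 1.5 × (1.5 − 2.0) + 0.5 × (-5.1)
   = 0.1 + 2 − 0.75 − 2.55 = -1.20
r_t = 0.56 × 1.70 + 0.44 × (-1.20) = 0.952 − 0.528 = 0.42

0.42%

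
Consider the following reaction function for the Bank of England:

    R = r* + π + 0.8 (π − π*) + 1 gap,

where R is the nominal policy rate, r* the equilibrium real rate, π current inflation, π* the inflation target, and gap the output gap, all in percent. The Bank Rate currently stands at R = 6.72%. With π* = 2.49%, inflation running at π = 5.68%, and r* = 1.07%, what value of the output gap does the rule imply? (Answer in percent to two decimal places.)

-2.58%

1 gap = 6.72 − 1.07 − 5.68 − 0.8 × (5.68 − 2.49) = -2.582
gap = -2.582 / 1 = -2.58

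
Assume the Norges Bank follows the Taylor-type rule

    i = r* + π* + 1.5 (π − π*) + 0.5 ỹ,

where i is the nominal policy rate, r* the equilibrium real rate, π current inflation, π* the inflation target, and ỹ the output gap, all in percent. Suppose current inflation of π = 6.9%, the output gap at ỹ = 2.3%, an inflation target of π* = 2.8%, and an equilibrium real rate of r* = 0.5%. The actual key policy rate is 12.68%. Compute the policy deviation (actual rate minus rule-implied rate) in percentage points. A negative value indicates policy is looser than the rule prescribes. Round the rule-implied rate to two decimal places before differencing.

2.08 pp

i = 0.5 + 2.8 + 1.5 × (6.9 − 2.8) + 0.5 × 2.3
   = 0.5 + 2.8 + 6.15 + 1.15 = 10.60
Deviation = 12.68 − 10.60 = 2.08 pp.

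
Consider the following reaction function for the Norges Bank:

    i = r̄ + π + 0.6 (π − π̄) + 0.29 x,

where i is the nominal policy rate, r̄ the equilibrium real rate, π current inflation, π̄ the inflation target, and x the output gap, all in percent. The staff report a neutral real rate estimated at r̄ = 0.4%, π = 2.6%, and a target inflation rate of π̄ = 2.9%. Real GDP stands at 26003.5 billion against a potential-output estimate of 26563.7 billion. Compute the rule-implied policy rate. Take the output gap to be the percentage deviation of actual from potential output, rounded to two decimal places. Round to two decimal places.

2.21%

Output gap = 100 × (26003.5 − 26563.7) / 26563.7 = -2.11%.
i = 0.40 + 2.60 + 0.6 × (2.60 − 2.90) + 0.29 × (-2.11)
   = 0.40 + 2.6 − 0.18 − 0.6119 = 2.21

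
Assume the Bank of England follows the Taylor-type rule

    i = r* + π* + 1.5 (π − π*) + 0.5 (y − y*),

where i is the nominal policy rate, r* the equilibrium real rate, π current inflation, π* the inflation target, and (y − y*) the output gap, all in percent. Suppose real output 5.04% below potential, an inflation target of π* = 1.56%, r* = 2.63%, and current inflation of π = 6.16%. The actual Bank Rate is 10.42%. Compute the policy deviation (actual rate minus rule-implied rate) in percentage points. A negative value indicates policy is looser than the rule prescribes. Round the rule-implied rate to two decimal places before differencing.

Output 5.04% below potential → (y − y*) = -5.04.
i = 2.63 + 1.56 + 1.5 × (6.16 − 1.56) + 0.5 × (-5.04)
   = 2.63 + 1.56 + 6.9 − 2.52 = 8.57
Deviation = 10.42 − 8.57 = 1.85 pp.

1.85 pp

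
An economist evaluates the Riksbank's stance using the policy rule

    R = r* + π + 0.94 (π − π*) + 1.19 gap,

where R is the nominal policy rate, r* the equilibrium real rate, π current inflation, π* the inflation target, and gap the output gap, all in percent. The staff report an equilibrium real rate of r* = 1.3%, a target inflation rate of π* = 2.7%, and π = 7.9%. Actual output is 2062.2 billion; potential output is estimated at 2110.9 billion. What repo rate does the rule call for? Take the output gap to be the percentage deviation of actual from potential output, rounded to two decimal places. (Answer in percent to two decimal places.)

Output gap = 100 × (2062.2 − 2110.9) / 2110.9 = -2.31%.
R = 1.30 + 7.90 + 0.94 × (7.90 − 2.70) + 1.19 × (-2.31)
   = 1.30 + 7.9 + 4.888 − 2.7489 = 11.34

11.34%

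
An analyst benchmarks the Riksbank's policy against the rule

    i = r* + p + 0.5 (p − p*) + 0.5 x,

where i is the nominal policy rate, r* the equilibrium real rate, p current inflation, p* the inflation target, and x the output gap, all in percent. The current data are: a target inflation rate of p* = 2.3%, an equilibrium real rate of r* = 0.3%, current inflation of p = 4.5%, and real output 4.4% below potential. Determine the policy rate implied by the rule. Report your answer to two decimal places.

3.70%

Output 4.4% below potential → x = -4.4.
i = 0.3 + 4.5 + 0.5 × (4.5 − 2.3) + 0.5 × (-4.4)
   = 0.3 + 4.5 + 1.1 − 2.2 = 3.70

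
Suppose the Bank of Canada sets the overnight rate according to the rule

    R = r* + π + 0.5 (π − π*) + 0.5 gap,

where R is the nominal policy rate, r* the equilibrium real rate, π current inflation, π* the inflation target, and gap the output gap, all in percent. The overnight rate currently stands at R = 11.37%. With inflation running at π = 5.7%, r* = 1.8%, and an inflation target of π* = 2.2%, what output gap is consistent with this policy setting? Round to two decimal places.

0.5 gap = 11.37 − 1.8 − 5.7 − 0.5 × (5.7 − 2.2) = 2.12
gap = 2.12 / 0.5 = 4.24

4.24%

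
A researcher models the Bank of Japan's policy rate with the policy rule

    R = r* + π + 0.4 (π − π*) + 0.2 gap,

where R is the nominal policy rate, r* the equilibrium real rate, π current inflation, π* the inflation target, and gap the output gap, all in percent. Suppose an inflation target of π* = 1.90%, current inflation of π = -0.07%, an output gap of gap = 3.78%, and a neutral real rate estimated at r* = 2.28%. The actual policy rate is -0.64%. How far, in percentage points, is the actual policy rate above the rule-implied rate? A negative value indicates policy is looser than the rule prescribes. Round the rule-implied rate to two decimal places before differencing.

R = 2.28 + (-0.07) + 0.4 × (-0.07 − 1.90) + 0.2 × 3.78
   = 2.28 − 0.07 − 0.788 + 0.756 = 2.18
Deviation = -0.64 − 2.18 = -2.82 pp.

-2.82 pp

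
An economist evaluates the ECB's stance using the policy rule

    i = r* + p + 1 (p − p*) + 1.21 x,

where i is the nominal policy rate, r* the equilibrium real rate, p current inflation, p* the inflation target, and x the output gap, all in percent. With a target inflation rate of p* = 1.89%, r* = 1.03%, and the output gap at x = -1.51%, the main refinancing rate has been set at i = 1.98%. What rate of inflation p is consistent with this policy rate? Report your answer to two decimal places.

2.33%

Collecting p: i = r* + (1 + 1) p − 1 p* + 1.21 x
2 p = 1.98 − 1.03 + 1 × 1.89 − 1.21 × (-1.51) = 4.6671
p = 4.6671 / 2 = 2.33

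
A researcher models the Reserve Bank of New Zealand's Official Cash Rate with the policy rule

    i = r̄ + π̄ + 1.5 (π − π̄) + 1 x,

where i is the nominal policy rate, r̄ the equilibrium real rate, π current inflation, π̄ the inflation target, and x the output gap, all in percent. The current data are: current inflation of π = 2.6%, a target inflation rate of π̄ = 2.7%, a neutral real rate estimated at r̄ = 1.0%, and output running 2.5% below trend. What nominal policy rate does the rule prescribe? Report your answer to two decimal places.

1.05%

Output 2.5% below potential → x = -2.5.
i = 1.0 + 2.7 + 1.5 × (2.6 − 2.7) + 1 × (-2.5)
   = 1.0 + 2.7 − 0.15 − 2.5 = 1.05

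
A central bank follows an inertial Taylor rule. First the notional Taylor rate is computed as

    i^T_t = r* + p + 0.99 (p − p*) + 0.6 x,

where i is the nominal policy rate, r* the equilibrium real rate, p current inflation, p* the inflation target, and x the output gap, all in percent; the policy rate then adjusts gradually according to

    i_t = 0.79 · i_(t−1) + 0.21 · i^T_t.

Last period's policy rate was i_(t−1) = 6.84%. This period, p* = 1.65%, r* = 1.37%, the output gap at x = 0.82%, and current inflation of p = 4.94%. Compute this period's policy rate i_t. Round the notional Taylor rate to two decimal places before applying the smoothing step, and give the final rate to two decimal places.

7.52%

i^T_t = 1.37 + 4.94 + 0.99 × (4.94 − 1.65) + 0.6 × 0.82
   = 1.37 + 4.94 + 3.2571 + 0.492 = 10.06
i_t = 0.79 × 6.84 + 0.21 × 10.06 = 5.4036 + 2.1126 = 7.52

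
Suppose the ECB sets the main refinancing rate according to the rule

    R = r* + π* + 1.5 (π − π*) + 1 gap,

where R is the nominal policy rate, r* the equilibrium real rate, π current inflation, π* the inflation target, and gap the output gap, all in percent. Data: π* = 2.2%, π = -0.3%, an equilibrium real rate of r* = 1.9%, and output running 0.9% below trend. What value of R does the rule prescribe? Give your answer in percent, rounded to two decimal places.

Output 0.9% below potential → gap = -0.9.
R = 1.9 + 2.2 + 1.5 × (-0.3 − 2.2) + 1 × (-0.9)
   = 1.9 + 2.2 − 3.75 − 0.9 = -0.55

-0.55%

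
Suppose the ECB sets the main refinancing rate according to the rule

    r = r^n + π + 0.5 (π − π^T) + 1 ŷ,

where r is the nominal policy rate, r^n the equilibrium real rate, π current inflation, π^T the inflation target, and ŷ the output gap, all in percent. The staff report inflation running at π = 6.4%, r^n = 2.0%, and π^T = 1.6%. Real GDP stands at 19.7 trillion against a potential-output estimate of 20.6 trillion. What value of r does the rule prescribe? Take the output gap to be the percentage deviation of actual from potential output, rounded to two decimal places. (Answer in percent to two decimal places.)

Output gap = 100 × (19.7 − 20.6) / 20.6 = -4.37%.
r = 2.00 + 6.40 + 0.5 × (6.40 − 1.60) + 1 × (-4.37)
   = 2.00 + 6.4 + 2.4 − 4.37 = 6.43

6.43%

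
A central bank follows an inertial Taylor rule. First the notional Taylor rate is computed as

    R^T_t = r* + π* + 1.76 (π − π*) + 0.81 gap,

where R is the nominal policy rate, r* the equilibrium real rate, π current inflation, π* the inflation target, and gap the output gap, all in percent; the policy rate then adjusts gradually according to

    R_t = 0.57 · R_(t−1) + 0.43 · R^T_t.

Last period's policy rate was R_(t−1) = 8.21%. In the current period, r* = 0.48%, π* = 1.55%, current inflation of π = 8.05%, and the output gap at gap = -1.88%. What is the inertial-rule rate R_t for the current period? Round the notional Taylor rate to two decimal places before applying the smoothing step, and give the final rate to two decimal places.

9.82%

R^T_t = 0.48 + 1.55 + 1.76 × (8.05 − 1.55) + 0.81 × (-1.88)
   = 0.48 + 1.55 + 11.44 − 1.5228 = 11.95
R_t = 0.57 × 8.21 + 0.43 × 11.95 = 4.6797 + 5.1385 = 9.82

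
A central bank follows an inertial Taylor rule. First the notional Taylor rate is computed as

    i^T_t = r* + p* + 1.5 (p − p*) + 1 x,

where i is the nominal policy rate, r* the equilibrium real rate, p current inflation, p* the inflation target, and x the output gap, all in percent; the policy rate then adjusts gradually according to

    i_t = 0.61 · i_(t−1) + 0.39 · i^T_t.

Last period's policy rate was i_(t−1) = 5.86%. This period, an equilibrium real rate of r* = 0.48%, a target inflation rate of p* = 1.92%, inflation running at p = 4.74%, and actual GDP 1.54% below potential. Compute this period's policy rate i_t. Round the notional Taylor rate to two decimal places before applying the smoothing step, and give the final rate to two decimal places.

5.56%

Output 1.54% below potential → x = -1.54.
i^T_t = 0.48 + 1.92 + 1.5 × (4.74 − 1.92) + 1 × (-1.54)
   = 0.48 + 1.92 + 4.23 − 1.54 = 5.09
i_t = 0.61 × 5.86 + 0.39 × 5.09 = 3.5746 + 1.9851 = 5.56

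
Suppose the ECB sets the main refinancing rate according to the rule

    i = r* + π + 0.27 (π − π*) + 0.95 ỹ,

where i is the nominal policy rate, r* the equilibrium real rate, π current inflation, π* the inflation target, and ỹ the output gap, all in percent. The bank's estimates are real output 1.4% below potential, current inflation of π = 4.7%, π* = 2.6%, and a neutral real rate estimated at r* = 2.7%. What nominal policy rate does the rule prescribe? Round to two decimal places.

Output 1.4% below potential → ỹ = -1.4.
i = 2.7 + 4.7 + 0.27 × (4.7 − 2.6) + 0.95 × (-1.4)
   = 2.7 + 4.7 + 0.567 − 1.33 = 6.64

6.64%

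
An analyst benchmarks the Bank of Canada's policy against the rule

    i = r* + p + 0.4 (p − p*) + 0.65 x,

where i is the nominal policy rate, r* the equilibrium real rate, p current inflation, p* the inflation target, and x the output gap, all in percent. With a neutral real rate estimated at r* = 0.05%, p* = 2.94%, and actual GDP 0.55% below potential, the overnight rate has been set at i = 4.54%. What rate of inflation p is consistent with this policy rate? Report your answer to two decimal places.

4.30%

Output 0.55% below potential → x = -0.55.
Collecting p: i = r* + (1 + 0.4) p − 0.4 p* + 0.65 x
1.4 p = 4.54 − 0.05 + 0.4 × 2.94 − 0.65 × (-0.55) = 6.0235
p = 6.0235 / 1.4 = 4.30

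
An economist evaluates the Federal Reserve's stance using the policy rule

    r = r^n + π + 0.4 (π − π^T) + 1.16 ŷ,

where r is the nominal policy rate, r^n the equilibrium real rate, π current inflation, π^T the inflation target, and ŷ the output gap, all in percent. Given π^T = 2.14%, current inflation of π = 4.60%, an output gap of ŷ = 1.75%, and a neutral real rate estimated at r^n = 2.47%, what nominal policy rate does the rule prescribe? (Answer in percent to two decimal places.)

10.08%

r = 2.47 + 4.60 + 0.4 × (4.60 − 2.14) + 1.16 × 1.75
   = 2.47 + 4.6 + 0.984 + 2.03 = 10.08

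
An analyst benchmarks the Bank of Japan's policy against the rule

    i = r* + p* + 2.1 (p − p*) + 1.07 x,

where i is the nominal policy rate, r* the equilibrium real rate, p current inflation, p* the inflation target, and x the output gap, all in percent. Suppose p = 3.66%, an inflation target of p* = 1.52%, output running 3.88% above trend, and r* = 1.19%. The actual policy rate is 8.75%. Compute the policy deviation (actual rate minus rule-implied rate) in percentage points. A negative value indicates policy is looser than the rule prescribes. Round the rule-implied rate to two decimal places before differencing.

-2.61 pp

Output 3.88% above potential → x = 3.88.
i = 1.19 + 1.52 + 2.1 × (3.66 − 1.52) + 1.07 × 3.88
   = 1.19 + 1.52 + 4.494 + 4.1516 = 11.36
Deviation = 8.75 − 11.36 = -2.61 pp.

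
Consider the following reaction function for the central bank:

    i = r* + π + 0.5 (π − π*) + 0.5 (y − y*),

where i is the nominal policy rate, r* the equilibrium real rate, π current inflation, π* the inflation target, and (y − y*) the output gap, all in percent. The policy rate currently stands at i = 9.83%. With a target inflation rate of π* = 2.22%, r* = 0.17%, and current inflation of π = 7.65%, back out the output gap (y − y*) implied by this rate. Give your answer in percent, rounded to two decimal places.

0.5 (y − y*) = 9.83 − 0.17 − 7.65 − 0.5 × (7.65 − 2.22) = -0.705
(y − y*) = -0.705 / 0.5 = -1.41

-1.41%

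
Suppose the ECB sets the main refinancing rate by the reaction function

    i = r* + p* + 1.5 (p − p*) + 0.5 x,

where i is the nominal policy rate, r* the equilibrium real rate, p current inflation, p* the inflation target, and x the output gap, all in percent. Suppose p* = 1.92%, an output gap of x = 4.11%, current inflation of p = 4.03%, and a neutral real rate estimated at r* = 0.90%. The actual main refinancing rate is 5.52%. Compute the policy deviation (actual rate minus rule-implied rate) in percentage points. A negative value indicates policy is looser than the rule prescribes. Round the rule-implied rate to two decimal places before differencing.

-2.52 pp

i = 0.90 + 1.92 + 1.5 × (4.03 − 1.92) + 0.5 × 4.11
   = 0.90 + 1.92 + 3.165 + 2.055 = 8.04
Deviation = 5.52 − 8.04 = -2.52 pp.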